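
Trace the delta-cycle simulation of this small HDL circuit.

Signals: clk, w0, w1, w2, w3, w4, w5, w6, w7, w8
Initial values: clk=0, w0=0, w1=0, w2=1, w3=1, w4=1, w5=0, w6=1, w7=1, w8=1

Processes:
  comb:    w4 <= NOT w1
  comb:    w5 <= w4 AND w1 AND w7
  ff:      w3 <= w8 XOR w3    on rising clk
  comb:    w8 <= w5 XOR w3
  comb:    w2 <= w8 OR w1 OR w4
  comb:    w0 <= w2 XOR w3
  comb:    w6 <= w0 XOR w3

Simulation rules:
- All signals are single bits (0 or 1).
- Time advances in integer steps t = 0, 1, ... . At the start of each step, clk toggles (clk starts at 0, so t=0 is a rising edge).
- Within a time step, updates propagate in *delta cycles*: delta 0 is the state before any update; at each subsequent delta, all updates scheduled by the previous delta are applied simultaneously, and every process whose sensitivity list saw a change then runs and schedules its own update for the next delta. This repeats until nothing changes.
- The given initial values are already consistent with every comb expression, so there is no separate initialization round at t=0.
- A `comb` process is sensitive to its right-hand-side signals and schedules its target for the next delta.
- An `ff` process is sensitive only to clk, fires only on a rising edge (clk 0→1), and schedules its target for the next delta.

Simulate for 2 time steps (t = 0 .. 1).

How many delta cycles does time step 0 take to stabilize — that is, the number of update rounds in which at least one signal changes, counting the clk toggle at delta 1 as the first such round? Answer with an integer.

4

[bits: w7,w3,clk,w8,w5,w0,w2,w6,w1,w4]
t=0: Δ0=1101001101 Δ1=1111001101 Δ2=1011001101 Δ3=1010011001 Δ4=1010011101 | 4Δ
t=1: Δ0=1010011101 Δ1=1000011101 | 1Δ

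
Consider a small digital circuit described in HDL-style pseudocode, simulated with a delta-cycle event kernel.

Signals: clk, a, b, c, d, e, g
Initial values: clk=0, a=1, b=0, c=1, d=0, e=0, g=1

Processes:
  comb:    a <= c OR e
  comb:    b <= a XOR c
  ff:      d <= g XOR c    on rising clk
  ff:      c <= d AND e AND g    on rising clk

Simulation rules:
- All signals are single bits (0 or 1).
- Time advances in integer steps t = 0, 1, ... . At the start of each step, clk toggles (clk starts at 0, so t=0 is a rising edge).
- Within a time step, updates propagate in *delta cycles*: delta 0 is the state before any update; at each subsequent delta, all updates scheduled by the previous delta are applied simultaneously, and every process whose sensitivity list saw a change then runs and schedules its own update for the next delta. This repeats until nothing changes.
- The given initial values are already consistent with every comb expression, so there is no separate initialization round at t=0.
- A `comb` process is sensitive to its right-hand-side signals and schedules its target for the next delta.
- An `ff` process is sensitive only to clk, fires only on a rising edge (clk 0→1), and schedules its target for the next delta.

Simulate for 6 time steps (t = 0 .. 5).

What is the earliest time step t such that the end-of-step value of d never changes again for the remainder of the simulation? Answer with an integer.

2

[bits: b,e,d,clk,c,a,g]
t=0: Δ0=0000111 Δ1=0001111 Δ2=0001011 Δ3=1001001 Δ4=0001001 | 4Δ
t=1: Δ0=0001001 Δ1=0000001 | 1Δ
t=2: Δ0=0000001 Δ1=0001001 Δ2=0011001 | 2Δ
t=3: Δ0=0011001 Δ1=0010001 | 1Δ
t=4: Δ0=0010001 Δ1=0011001 | 1Δ
t=5: Δ0=0011001 Δ1=0010001 | 1Δ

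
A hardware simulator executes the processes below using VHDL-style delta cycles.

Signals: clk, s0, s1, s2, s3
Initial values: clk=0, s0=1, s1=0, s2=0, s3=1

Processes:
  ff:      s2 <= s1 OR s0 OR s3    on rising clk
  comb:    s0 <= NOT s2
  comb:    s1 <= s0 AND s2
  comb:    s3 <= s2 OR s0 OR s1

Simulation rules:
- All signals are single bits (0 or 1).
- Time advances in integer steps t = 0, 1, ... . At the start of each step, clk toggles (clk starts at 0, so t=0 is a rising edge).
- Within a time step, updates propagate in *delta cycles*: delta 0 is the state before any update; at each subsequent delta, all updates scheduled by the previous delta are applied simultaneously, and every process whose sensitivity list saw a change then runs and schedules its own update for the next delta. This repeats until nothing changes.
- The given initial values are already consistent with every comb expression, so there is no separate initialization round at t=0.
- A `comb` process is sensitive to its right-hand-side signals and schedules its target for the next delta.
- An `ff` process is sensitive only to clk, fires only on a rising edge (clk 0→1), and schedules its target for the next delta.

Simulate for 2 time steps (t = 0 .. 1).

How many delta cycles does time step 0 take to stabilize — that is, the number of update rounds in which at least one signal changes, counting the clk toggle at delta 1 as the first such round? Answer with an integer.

4

[bits: clk,s2,s0,s3,s1]
t=0: Δ0=00110 Δ1=10110 Δ2=11110 Δ3=11011 Δ4=11010 | 4Δ
t=1: Δ0=11010 Δ1=01010 | 1Δ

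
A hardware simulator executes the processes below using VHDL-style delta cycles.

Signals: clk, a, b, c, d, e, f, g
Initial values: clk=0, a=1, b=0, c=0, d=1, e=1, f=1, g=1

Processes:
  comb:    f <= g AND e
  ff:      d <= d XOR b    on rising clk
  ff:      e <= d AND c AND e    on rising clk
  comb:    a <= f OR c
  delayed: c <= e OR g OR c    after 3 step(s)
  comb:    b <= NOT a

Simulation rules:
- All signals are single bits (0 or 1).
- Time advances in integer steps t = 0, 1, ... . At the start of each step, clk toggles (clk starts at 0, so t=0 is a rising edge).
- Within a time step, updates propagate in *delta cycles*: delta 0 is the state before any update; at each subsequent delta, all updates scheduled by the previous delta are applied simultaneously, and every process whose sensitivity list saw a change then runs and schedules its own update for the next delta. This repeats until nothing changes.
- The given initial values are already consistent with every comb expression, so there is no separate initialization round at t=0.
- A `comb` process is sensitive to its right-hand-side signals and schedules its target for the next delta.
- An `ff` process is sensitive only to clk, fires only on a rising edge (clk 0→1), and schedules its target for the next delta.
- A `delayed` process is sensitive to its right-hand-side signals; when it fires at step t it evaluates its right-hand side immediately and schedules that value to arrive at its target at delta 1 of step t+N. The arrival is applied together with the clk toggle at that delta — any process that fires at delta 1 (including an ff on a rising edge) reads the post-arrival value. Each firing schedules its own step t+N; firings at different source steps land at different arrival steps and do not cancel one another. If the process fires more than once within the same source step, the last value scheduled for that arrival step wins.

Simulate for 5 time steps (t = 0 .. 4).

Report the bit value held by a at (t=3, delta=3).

[bits: b,e,clk,d,c,f,g,a]
t=0: Δ0=01010111 Δ1=01110111 Δ2=00110111 Δ3=00110011 Δ4=00110010 Δ5=10110010 | 5Δ
t=1: Δ0=10110010 Δ1=10010010 | 1Δ
t=2: Δ0=10010010 Δ1=10110010 Δ2=10100010 | 2Δ
t=3: Δ0=10100010 Δ1=10001010 Δ2=10001011 Δ3=00001011 | 3Δ
t=4: Δ0=00001011 Δ1=00101011 | 1Δ

1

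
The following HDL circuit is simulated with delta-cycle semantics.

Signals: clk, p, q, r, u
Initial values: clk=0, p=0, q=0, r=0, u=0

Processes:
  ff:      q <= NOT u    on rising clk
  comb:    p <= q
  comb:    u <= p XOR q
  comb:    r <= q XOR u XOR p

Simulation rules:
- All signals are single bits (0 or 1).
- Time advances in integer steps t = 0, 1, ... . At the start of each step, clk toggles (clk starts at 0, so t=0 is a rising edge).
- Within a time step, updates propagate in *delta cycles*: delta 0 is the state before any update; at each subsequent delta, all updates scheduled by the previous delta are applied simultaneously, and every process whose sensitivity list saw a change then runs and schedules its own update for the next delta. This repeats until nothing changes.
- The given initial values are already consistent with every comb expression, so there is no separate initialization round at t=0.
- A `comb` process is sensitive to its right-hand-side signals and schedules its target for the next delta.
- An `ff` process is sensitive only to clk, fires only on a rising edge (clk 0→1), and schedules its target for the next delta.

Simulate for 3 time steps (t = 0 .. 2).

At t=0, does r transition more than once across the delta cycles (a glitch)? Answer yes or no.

yes

t0.Δ0 r=0 p=0 u=0 clk=0 q=0
t0.Δ1 r=0 p=0 u=0 clk=1 q=0
t0.Δ2 r=0 p=0 u=0 clk=1 q=1
t0.Δ3 r=1 p=1 u=1 clk=1 q=1
t0.Δ4 r=1 p=1 u=0 clk=1 q=1
t0.Δ5 r=0 p=1 u=0 clk=1 q=1
t1.Δ0 r=0 p=1 u=0 clk=1 q=1
t1.Δ1 r=0 p=1 u=0 clk=0 q=1
t2.Δ0 r=0 p=1 u=0 clk=0 q=1
t2.Δ1 r=0 p=1 u=0 clk=1 q=1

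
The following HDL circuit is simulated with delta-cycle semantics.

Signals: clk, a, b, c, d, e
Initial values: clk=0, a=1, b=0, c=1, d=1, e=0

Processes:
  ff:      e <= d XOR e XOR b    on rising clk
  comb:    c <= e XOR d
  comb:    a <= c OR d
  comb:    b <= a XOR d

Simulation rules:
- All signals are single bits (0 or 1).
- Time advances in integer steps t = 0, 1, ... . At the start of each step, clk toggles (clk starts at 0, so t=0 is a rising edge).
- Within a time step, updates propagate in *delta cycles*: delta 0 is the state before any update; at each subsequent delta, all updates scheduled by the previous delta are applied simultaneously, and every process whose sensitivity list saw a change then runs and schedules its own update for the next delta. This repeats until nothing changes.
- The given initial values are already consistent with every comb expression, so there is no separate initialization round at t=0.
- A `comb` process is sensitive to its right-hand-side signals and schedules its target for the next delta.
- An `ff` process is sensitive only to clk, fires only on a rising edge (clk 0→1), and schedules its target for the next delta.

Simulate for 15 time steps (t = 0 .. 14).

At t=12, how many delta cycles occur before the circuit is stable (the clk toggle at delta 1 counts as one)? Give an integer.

[bits: b,a,clk,e,c,d]
t=0: Δ0=010011 Δ1=011011 Δ2=011111 Δ3=011101 | 3Δ
t=1: Δ0=011101 Δ1=010101 | 1Δ
t=2: Δ0=010101 Δ1=011101 Δ2=011001 Δ3=011011 | 3Δ
t=3: Δ0=011011 Δ1=010011 | 1Δ
t=4: Δ0=010011 Δ1=011011 Δ2=011111 Δ3=011101 | 3Δ
t=5: Δ0=011101 Δ1=010101 | 1Δ
t=6: Δ0=010101 Δ1=011101 Δ2=011001 Δ3=011011 | 3Δ
t=7: Δ0=011011 Δ1=010011 | 1Δ
t=8: Δ0=010011 Δ1=011011 Δ2=011111 Δ3=011101 | 3Δ
t=9: Δ0=011101 Δ1=010101 | 1Δ
t=10: Δ0=010101 Δ1=011101 Δ2=011001 Δ3=011011 | 3Δ
t=11: Δ0=011011 Δ1=010011 | 1Δ
t=12: Δ0=010011 Δ1=011011 Δ2=011111 Δ3=011101 | 3Δ
t=13: Δ0=011101 Δ1=010101 | 1Δ
t=14: Δ0=010101 Δ1=011101 Δ2=011001 Δ3=011011 | 3Δ

3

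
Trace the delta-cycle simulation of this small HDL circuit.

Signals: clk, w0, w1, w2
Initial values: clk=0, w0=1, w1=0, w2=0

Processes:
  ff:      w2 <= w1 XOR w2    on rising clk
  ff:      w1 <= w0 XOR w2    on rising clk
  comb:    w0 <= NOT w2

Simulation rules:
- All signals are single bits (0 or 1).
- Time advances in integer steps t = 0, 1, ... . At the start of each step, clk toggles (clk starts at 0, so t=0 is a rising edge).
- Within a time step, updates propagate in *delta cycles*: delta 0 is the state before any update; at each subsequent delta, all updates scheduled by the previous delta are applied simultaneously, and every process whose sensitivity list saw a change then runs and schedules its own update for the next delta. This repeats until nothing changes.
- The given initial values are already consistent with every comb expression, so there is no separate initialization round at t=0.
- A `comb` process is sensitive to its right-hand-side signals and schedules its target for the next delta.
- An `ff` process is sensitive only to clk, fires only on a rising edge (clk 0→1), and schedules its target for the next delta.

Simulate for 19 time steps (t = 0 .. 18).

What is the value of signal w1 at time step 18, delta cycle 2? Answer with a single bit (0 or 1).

1

t0.Δ0 w0=1 w2=0 clk=0 w1=0
t0.Δ1 w0=1 w2=0 clk=1 w1=0
t0.Δ2 w0=1 w2=0 clk=1 w1=1
t1.Δ0 w0=1 w2=0 clk=1 w1=1
t1.Δ1 w0=1 w2=0 clk=0 w1=1
t2.Δ0 w0=1 w2=0 clk=0 w1=1
t2.Δ1 w0=1 w2=0 clk=1 w1=1
t2.Δ2 w0=1 w2=1 clk=1 w1=1
t2.Δ3 w0=0 w2=1 clk=1 w1=1
t3.Δ0 w0=0 w2=1 clk=1 w1=1
t3.Δ1 w0=0 w2=1 clk=0 w1=1
t4.Δ0 w0=0 w2=1 clk=0 w1=1
t4.Δ1 w0=0 w2=1 clk=1 w1=1
t4.Δ2 w0=0 w2=0 clk=1 w1=1
t4.Δ3 w0=1 w2=0 clk=1 w1=1
t5.Δ0 w0=1 w2=0 clk=1 w1=1
t5.Δ1 w0=1 w2=0 clk=0 w1=1
t6.Δ0 w0=1 w2=0 clk=0 w1=1
t6.Δ1 w0=1 w2=0 clk=1 w1=1
t6.Δ2 w0=1 w2=1 clk=1 w1=1
t6.Δ3 w0=0 w2=1 clk=1 w1=1
t7.Δ0 w0=0 w2=1 clk=1 w1=1
t7.Δ1 w0=0 w2=1 clk=0 w1=1
t8.Δ0 w0=0 w2=1 clk=0 w1=1
t8.Δ1 w0=0 w2=1 clk=1 w1=1
t8.Δ2 w0=0 w2=0 clk=1 w1=1
t8.Δ3 w0=1 w2=0 clk=1 w1=1
t9.Δ0 w0=1 w2=0 clk=1 w1=1
t9.Δ1 w0=1 w2=0 clk=0 w1=1
t10.Δ0 w0=1 w2=0 clk=0 w1=1
t10.Δ1 w0=1 w2=0 clk=1 w1=1
t10.Δ2 w0=1 w2=1 clk=1 w1=1
t10.Δ3 w0=0 w2=1 clk=1 w1=1
t11.Δ0 w0=0 w2=1 clk=1 w1=1
t11.Δ1 w0=0 w2=1 clk=0 w1=1
t12.Δ0 w0=0 w2=1 clk=0 w1=1
t12.Δ1 w0=0 w2=1 clk=1 w1=1
t12.Δ2 w0=0 w2=0 clk=1 w1=1
t12.Δ3 w0=1 w2=0 clk=1 w1=1
t13.Δ0 w0=1 w2=0 clk=1 w1=1
t13.Δ1 w0=1 w2=0 clk=0 w1=1
t14.Δ0 w0=1 w2=0 clk=0 w1=1
t14.Δ1 w0=1 w2=0 clk=1 w1=1
t14.Δ2 w0=1 w2=1 clk=1 w1=1
t14.Δ3 w0=0 w2=1 clk=1 w1=1
t15.Δ0 w0=0 w2=1 clk=1 w1=1
t15.Δ1 w0=0 w2=1 clk=0 w1=1
t16.Δ0 w0=0 w2=1 clk=0 w1=1
t16.Δ1 w0=0 w2=1 clk=1 w1=1
t16.Δ2 w0=0 w2=0 clk=1 w1=1
t16.Δ3 w0=1 w2=0 clk=1 w1=1
t17.Δ0 w0=1 w2=0 clk=1 w1=1
t17.Δ1 w0=1 w2=0 clk=0 w1=1
t18.Δ0 w0=1 w2=0 clk=0 w1=1
t18.Δ1 w0=1 w2=0 clk=1 w1=1
t18.Δ2 w0=1 w2=1 clk=1 w1=1
t18.Δ3 w0=0 w2=1 clk=1 w1=1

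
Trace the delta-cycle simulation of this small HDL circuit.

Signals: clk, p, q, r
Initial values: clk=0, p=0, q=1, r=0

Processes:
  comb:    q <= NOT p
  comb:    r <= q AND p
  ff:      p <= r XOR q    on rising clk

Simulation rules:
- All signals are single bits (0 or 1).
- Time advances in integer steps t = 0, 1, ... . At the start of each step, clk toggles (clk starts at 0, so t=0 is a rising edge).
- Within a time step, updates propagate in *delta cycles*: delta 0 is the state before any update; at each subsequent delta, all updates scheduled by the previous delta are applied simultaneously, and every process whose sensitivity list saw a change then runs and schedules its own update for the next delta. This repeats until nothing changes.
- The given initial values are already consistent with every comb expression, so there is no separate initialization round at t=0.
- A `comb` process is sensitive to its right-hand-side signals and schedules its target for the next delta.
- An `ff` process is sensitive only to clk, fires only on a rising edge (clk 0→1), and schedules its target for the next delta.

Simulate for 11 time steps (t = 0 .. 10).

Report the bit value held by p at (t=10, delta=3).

0

t0.Δ0 r=0 q=1 clk=0 p=0
t0.Δ1 r=0 q=1 clk=1 p=0
t0.Δ2 r=0 q=1 clk=1 p=1
t0.Δ3 r=1 q=0 clk=1 p=1
t0.Δ4 r=0 q=0 clk=1 p=1
t1.Δ0 r=0 q=0 clk=1 p=1
t1.Δ1 r=0 q=0 clk=0 p=1
t2.Δ0 r=0 q=0 clk=0 p=1
t2.Δ1 r=0 q=0 clk=1 p=1
t2.Δ2 r=0 q=0 clk=1 p=0
t2.Δ3 r=0 q=1 clk=1 p=0
t3.Δ0 r=0 q=1 clk=1 p=0
t3.Δ1 r=0 q=1 clk=0 p=0
t4.Δ0 r=0 q=1 clk=0 p=0
t4.Δ1 r=0 q=1 clk=1 p=0
t4.Δ2 r=0 q=1 clk=1 p=1
t4.Δ3 r=1 q=0 clk=1 p=1
t4.Δ4 r=0 q=0 clk=1 p=1
t5.Δ0 r=0 q=0 clk=1 p=1
t5.Δ1 r=0 q=0 clk=0 p=1
t6.Δ0 r=0 q=0 clk=0 p=1
t6.Δ1 r=0 q=0 clk=1 p=1
t6.Δ2 r=0 q=0 clk=1 p=0
t6.Δ3 r=0 q=1 clk=1 p=0
t7.Δ0 r=0 q=1 clk=1 p=0
t7.Δ1 r=0 q=1 clk=0 p=0
t8.Δ0 r=0 q=1 clk=0 p=0
t8.Δ1 r=0 q=1 clk=1 p=0
t8.Δ2 r=0 q=1 clk=1 p=1
t8.Δ3 r=1 q=0 clk=1 p=1
t8.Δ4 r=0 q=0 clk=1 p=1
t9.Δ0 r=0 q=0 clk=1 p=1
t9.Δ1 r=0 q=0 clk=0 p=1
t10.Δ0 r=0 q=0 clk=0 p=1
t10.Δ1 r=0 q=0 clk=1 p=1
t10.Δ2 r=0 q=0 clk=1 p=0
t10.Δ3 r=0 q=1 clk=1 p=0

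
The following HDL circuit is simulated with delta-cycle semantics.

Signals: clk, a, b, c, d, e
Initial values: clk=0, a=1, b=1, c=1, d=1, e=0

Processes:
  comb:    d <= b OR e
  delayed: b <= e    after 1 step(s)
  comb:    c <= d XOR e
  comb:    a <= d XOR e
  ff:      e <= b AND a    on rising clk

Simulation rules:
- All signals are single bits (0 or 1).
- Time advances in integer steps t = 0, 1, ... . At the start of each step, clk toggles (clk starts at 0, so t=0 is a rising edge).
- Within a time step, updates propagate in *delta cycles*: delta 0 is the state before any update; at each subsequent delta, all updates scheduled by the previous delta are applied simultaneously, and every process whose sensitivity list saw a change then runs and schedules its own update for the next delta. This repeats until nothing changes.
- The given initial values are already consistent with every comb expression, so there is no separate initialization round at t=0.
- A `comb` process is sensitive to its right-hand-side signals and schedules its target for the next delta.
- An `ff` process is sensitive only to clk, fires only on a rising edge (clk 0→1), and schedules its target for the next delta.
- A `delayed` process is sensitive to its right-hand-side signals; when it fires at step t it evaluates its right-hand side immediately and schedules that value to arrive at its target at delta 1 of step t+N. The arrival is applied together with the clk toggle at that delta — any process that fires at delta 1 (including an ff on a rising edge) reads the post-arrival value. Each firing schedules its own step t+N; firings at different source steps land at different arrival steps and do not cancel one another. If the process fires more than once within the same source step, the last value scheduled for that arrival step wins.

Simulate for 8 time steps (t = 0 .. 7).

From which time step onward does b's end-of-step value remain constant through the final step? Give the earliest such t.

[bits: c,d,b,a,e,clk]
t=0: Δ0=111100 Δ1=111101 Δ2=111111 Δ3=011011 | 3Δ
t=1: Δ0=011011 Δ1=011010 | 1Δ
t=2: Δ0=011010 Δ1=011011 Δ2=011001 Δ3=111101 | 3Δ
t=3: Δ0=111101 Δ1=110100 Δ2=100100 Δ3=000000 | 3Δ
t=4: Δ0=000000 Δ1=000001 | 1Δ
t=5: Δ0=000001 Δ1=000000 | 1Δ
t=6: Δ0=000000 Δ1=000001 | 1Δ
t=7: Δ0=000001 Δ1=000000 | 1Δ

3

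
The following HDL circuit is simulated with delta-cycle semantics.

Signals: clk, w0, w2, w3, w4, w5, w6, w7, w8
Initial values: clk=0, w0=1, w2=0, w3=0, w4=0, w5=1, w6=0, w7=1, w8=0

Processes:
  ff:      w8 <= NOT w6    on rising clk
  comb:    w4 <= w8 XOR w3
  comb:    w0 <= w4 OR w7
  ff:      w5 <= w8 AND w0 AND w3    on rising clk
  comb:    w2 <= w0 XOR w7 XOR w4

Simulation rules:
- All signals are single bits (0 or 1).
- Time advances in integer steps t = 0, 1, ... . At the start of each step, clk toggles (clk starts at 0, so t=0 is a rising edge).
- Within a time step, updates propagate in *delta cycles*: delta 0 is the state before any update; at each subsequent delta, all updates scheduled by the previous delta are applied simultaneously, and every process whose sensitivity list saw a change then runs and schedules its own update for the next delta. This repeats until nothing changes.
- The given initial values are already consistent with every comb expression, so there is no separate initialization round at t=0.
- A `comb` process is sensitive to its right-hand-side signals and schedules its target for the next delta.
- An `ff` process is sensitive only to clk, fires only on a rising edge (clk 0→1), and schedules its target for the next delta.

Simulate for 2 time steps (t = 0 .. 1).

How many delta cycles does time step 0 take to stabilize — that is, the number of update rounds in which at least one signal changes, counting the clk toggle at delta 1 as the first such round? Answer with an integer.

[bits: w5,w3,w2,clk,w4,w6,w7,w0,w8]
t=0: Δ0=100000110 Δ1=100100110 Δ2=000100111 Δ3=000110111 Δ4=001110111 | 4Δ
t=1: Δ0=001110111 Δ1=001010111 | 1Δ

4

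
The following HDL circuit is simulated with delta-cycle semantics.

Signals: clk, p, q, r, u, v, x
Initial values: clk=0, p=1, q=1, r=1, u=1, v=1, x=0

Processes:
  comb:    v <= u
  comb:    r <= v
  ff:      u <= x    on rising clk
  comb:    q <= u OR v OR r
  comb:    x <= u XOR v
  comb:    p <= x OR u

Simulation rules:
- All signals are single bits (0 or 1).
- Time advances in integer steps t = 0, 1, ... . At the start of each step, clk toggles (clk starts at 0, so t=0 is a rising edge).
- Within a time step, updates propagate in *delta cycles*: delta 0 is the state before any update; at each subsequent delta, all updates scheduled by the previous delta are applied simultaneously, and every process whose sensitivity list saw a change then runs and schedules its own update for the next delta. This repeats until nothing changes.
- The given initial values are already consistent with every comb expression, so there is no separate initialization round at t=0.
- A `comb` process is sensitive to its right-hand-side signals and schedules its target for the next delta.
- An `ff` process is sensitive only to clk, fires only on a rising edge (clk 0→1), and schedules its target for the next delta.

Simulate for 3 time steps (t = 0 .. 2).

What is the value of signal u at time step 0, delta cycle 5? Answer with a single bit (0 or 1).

t=0 Δ0: u=1 x=0 p=1 q=1 clk=0 v=1 r=1
  Δ1: clk:0→1
  Δ2: u:1→0
  Δ3: x:0→1, p:1→0, v:1→0
  Δ4: x:1→0, p:0→1, r:1→0
  Δ5: p:1→0, q:1→0
  (5Δ to stable)
t=1 Δ0: u=0 x=0 p=0 q=0 clk=1 v=0 r=0
  Δ1: clk:1→0
  (1Δ to stable)
t=2 Δ0: u=0 x=0 p=0 q=0 clk=0 v=0 r=0
  Δ1: clk:0→1
  (1Δ to stable)

0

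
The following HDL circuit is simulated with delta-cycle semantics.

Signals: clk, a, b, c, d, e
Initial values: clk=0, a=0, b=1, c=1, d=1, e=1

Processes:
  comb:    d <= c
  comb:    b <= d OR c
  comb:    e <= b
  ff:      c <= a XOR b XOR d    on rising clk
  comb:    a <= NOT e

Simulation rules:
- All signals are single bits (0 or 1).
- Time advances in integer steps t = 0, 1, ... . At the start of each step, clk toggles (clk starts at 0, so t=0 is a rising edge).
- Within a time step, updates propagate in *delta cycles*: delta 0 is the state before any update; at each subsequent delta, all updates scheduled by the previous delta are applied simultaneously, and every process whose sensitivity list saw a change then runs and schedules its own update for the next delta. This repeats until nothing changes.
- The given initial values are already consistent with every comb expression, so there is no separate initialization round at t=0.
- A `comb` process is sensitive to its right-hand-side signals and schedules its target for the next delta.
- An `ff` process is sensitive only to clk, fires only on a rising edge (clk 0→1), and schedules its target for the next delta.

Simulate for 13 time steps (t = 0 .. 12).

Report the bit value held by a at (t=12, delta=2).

0

t=0 Δ0: b=1 e=1 c=1 clk=0 a=0 d=1
  Δ1: clk:0→1
  Δ2: c:1→0
  Δ3: d:1→0
  Δ4: b:1→0
  Δ5: e:1→0
  Δ6: a:0→1
  (6Δ to stable)
t=1 Δ0: b=0 e=0 c=0 clk=1 a=1 d=0
  Δ1: clk:1→0
  (1Δ to stable)
t=2 Δ0: b=0 e=0 c=0 clk=0 a=1 d=0
  Δ1: clk:0→1
  Δ2: c:0→1
  Δ3: b:0→1, d:0→1
  Δ4: e:0→1
  Δ5: a:1→0
  (5Δ to stable)
t=3 Δ0: b=1 e=1 c=1 clk=1 a=0 d=1
  Δ1: clk:1→0
  (1Δ to stable)
t=4 Δ0: b=1 e=1 c=1 clk=0 a=0 d=1
  Δ1: clk:0→1
  Δ2: c:1→0
  Δ3: d:1→0
  Δ4: b:1→0
  Δ5: e:1→0
  Δ6: a:0→1
  (6Δ to stable)
t=5 Δ0: b=0 e=0 c=0 clk=1 a=1 d=0
  Δ1: clk:1→0
  (1Δ to stable)
t=6 Δ0: b=0 e=0 c=0 clk=0 a=1 d=0
  Δ1: clk:0→1
  Δ2: c:0→1
  Δ3: b:0→1, d:0→1
  Δ4: e:0→1
  Δ5: a:1→0
  (5Δ to stable)
t=7 Δ0: b=1 e=1 c=1 clk=1 a=0 d=1
  Δ1: clk:1→0
  (1Δ to stable)
t=8 Δ0: b=1 e=1 c=1 clk=0 a=0 d=1
  Δ1: clk:0→1
  Δ2: c:1→0
  Δ3: d:1→0
  Δ4: b:1→0
  Δ5: e:1→0
  Δ6: a:0→1
  (6Δ to stable)
t=9 Δ0: b=0 e=0 c=0 clk=1 a=1 d=0
  Δ1: clk:1→0
  (1Δ to stable)
t=10 Δ0: b=0 e=0 c=0 clk=0 a=1 d=0
  Δ1: clk:0→1
  Δ2: c:0→1
  Δ3: b:0→1, d:0→1
  Δ4: e:0→1
  Δ5: a:1→0
  (5Δ to stable)
t=11 Δ0: b=1 e=1 c=1 clk=1 a=0 d=1
  Δ1: clk:1→0
  (1Δ to stable)
t=12 Δ0: b=1 e=1 c=1 clk=0 a=0 d=1
  Δ1: clk:0→1
  Δ2: c:1→0
  Δ3: d:1→0
  Δ4: b:1→0
  Δ5: e:1→0
  Δ6: a:0→1
  (6Δ to stable)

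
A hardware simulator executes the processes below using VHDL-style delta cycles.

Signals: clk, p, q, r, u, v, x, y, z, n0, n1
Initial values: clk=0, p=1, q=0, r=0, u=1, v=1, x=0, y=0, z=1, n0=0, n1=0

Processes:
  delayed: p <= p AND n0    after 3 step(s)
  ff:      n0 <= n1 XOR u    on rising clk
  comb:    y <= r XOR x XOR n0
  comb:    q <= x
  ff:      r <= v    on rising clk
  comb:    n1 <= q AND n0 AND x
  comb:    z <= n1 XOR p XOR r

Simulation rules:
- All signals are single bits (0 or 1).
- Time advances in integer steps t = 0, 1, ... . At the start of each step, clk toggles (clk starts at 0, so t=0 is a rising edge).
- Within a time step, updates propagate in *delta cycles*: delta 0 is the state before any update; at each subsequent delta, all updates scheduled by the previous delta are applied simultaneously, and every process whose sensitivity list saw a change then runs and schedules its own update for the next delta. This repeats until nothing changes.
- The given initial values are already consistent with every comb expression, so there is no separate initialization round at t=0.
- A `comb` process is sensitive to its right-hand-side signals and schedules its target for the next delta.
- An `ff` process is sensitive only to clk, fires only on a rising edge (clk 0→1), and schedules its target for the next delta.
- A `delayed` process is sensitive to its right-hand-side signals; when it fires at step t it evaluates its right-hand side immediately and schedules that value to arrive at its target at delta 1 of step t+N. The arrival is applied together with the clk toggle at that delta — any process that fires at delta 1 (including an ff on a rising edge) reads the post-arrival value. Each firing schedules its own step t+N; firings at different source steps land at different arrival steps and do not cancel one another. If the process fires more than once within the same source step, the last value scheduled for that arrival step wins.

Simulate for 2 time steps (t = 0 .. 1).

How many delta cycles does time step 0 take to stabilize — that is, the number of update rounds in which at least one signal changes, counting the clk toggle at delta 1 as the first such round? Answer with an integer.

3

t=0 Δ0: z=1 clk=0 y=0 n1=0 u=1 v=1 q=0 p=1 n0=0 x=0 r=0
  Δ1: clk:0→1
  Δ2: n0:0→1, r:0→1
  Δ3: z:1→0
  (3Δ to stable)
t=1 Δ0: z=0 clk=1 y=0 n1=0 u=1 v=1 q=0 p=1 n0=1 x=0 r=1
  Δ1: clk:1→0
  (1Δ to stable)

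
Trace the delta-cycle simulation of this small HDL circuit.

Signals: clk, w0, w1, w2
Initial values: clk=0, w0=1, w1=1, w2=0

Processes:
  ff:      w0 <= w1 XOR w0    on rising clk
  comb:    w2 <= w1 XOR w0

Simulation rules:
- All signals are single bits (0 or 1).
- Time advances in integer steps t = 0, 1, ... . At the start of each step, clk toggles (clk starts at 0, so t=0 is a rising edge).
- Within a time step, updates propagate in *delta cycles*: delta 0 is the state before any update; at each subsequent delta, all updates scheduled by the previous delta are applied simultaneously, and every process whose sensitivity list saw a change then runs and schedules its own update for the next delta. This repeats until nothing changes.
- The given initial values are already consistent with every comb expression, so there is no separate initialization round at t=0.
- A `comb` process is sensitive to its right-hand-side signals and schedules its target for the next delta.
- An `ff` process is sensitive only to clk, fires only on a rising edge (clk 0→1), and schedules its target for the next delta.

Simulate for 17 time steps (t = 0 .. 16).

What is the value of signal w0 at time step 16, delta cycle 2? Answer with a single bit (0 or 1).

0

t=0 Δ0: w2=0 w0=1 clk=0 w1=1
  Δ1: clk:0→1
  Δ2: w0:1→0
  Δ3: w2:0→1
  (3Δ to stable)
t=1 Δ0: w2=1 w0=0 clk=1 w1=1
  Δ1: clk:1→0
  (1Δ to stable)
t=2 Δ0: w2=1 w0=0 clk=0 w1=1
  Δ1: clk:0→1
  Δ2: w0:0→1
  Δ3: w2:1→0
  (3Δ to stable)
t=3 Δ0: w2=0 w0=1 clk=1 w1=1
  Δ1: clk:1→0
  (1Δ to stable)
t=4 Δ0: w2=0 w0=1 clk=0 w1=1
  Δ1: clk:0→1
  Δ2: w0:1→0
  Δ3: w2:0→1
  (3Δ to stable)
t=5 Δ0: w2=1 w0=0 clk=1 w1=1
  Δ1: clk:1→0
  (1Δ to stable)
t=6 Δ0: w2=1 w0=0 clk=0 w1=1
  Δ1: clk:0→1
  Δ2: w0:0→1
  Δ3: w2:1→0
  (3Δ to stable)
t=7 Δ0: w2=0 w0=1 clk=1 w1=1
  Δ1: clk:1→0
  (1Δ to stable)
t=8 Δ0: w2=0 w0=1 clk=0 w1=1
  Δ1: clk:0→1
  Δ2: w0:1→0
  Δ3: w2:0→1
  (3Δ to stable)
t=9 Δ0: w2=1 w0=0 clk=1 w1=1
  Δ1: clk:1→0
  (1Δ to stable)
t=10 Δ0: w2=1 w0=0 clk=0 w1=1
  Δ1: clk:0→1
  Δ2: w0:0→1
  Δ3: w2:1→0
  (3Δ to stable)
t=11 Δ0: w2=0 w0=1 clk=1 w1=1
  Δ1: clk:1→0
  (1Δ to stable)
t=12 Δ0: w2=0 w0=1 clk=0 w1=1
  Δ1: clk:0→1
  Δ2: w0:1→0
  Δ3: w2:0→1
  (3Δ to stable)
t=13 Δ0: w2=1 w0=0 clk=1 w1=1
  Δ1: clk:1→0
  (1Δ to stable)
t=14 Δ0: w2=1 w0=0 clk=0 w1=1
  Δ1: clk:0→1
  Δ2: w0:0→1
  Δ3: w2:1→0
  (3Δ to stable)
t=15 Δ0: w2=0 w0=1 clk=1 w1=1
  Δ1: clk:1→0
  (1Δ to stable)
t=16 Δ0: w2=0 w0=1 clk=0 w1=1
  Δ1: clk:0→1
  Δ2: w0:1→0
  Δ3: w2:0→1
  (3Δ to stable)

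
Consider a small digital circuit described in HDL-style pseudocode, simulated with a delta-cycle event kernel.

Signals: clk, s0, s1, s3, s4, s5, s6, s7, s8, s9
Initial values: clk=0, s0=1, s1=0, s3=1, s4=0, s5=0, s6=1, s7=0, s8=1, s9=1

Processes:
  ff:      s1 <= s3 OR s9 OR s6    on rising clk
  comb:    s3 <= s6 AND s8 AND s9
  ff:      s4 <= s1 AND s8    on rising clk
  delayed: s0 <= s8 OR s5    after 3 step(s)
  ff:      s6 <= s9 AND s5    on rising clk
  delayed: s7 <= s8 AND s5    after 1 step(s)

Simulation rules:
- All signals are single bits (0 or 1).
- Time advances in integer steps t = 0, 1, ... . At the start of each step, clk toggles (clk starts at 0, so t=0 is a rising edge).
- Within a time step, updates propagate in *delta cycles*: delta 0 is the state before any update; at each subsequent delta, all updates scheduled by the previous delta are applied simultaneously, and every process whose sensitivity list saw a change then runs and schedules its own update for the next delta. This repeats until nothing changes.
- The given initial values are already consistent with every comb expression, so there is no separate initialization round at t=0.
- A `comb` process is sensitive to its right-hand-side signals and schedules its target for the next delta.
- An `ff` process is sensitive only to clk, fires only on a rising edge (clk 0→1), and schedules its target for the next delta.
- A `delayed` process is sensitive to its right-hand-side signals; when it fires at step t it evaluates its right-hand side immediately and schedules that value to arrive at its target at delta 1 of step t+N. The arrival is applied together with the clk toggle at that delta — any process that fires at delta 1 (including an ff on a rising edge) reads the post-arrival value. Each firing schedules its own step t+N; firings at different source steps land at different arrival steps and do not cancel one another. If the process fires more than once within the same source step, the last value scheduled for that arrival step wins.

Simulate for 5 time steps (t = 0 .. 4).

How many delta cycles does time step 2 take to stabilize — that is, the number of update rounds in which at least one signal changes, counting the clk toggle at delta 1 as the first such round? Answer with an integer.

[bits: clk,s6,s1,s0,s8,s9,s4,s3,s7,s5]
t=0: Δ0=0101110100 Δ1=1101110100 Δ2=1011110100 Δ3=1011110000 | 3Δ
t=1: Δ0=1011110000 Δ1=0011110000 | 1Δ
t=2: Δ0=0011110000 Δ1=1011110000 Δ2=1011111000 | 2Δ
t=3: Δ0=1011111000 Δ1=0011111000 | 1Δ
t=4: Δ0=0011111000 Δ1=1011111000 | 1Δ

2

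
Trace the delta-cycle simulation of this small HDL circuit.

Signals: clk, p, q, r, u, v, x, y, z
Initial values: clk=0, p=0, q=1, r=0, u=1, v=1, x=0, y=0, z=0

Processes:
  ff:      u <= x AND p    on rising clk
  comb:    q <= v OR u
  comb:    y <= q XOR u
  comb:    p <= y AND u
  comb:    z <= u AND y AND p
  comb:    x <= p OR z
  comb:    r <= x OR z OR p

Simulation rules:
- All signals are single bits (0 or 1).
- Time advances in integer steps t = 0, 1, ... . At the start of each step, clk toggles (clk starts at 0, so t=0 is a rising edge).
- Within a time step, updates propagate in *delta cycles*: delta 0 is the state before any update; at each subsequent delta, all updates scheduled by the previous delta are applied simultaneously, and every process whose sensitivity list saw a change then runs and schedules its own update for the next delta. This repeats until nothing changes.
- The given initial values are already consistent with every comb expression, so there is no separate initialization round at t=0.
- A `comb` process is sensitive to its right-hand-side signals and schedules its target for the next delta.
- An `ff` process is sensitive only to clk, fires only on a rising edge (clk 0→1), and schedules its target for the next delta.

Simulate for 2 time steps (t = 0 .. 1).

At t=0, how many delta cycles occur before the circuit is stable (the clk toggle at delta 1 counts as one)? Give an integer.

3

t0.Δ0 z=0 x=0 u=1 p=0 r=0 clk=0 v=1 q=1 y=0
t0.Δ1 z=0 x=0 u=1 p=0 r=0 clk=1 v=1 q=1 y=0
t0.Δ2 z=0 x=0 u=0 p=0 r=0 clk=1 v=1 q=1 y=0
t0.Δ3 z=0 x=0 u=0 p=0 r=0 clk=1 v=1 q=1 y=1
t1.Δ0 z=0 x=0 u=0 p=0 r=0 clk=1 v=1 q=1 y=1
t1.Δ1 z=0 x=0 u=0 p=0 r=0 clk=0 v=1 q=1 y=1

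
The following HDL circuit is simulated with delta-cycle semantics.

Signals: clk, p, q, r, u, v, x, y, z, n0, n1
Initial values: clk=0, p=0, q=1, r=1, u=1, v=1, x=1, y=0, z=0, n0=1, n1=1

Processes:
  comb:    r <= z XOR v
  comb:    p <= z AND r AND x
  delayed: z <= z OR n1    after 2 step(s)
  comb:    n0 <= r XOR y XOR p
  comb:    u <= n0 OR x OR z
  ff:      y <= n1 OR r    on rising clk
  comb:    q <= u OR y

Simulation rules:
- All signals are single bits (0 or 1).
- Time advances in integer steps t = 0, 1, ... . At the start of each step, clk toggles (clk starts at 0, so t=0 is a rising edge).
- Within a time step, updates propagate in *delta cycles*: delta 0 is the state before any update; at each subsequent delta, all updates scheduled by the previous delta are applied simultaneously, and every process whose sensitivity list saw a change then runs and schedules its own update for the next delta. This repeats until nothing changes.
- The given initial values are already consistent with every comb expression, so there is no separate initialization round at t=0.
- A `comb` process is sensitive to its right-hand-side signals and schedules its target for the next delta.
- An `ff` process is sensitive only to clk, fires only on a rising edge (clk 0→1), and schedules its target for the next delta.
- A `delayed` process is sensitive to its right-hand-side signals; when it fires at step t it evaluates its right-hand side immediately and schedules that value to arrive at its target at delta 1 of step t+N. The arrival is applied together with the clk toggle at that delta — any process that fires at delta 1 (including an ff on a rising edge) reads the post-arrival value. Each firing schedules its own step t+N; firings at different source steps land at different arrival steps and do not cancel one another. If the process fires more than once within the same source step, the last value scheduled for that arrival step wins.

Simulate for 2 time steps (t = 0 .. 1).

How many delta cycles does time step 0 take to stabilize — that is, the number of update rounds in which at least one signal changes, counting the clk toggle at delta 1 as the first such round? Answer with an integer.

t0.Δ0 q=1 z=0 n0=1 p=0 y=0 r=1 x=1 v=1 u=1 n1=1 clk=0
t0.Δ1 q=1 z=0 n0=1 p=0 y=0 r=1 x=1 v=1 u=1 n1=1 clk=1
t0.Δ2 q=1 z=0 n0=1 p=0 y=1 r=1 x=1 v=1 u=1 n1=1 clk=1
t0.Δ3 q=1 z=0 n0=0 p=0 y=1 r=1 x=1 v=1 u=1 n1=1 clk=1
t1.Δ0 q=1 z=0 n0=0 p=0 y=1 r=1 x=1 v=1 u=1 n1=1 clk=1
t1.Δ1 q=1 z=0 n0=0 p=0 y=1 r=1 x=1 v=1 u=1 n1=1 clk=0

3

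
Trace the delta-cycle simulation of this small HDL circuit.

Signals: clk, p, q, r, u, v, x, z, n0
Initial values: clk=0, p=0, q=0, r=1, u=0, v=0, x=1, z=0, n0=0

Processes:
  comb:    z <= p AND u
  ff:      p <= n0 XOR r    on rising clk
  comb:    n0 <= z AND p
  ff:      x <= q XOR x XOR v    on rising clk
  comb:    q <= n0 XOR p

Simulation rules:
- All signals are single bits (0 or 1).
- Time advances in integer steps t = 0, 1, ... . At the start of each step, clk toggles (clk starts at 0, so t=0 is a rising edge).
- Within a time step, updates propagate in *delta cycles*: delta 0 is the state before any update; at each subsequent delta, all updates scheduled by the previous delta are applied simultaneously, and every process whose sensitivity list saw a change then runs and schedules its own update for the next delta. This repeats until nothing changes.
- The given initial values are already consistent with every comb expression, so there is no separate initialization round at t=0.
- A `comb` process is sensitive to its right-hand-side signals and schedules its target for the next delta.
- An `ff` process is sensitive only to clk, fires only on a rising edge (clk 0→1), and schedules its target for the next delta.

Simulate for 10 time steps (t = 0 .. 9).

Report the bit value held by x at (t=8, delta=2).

t=0 Δ0: z=0 clk=0 p=0 r=1 v=0 n0=0 x=1 q=0 u=0
  Δ1: clk:0→1
  Δ2: p:0→1
  Δ3: q:0→1
  (3Δ to stable)
t=1 Δ0: z=0 clk=1 p=1 r=1 v=0 n0=0 x=1 q=1 u=0
  Δ1: clk:1→0
  (1Δ to stable)
t=2 Δ0: z=0 clk=0 p=1 r=1 v=0 n0=0 x=1 q=1 u=0
  Δ1: clk:0→1
  Δ2: x:1→0
  (2Δ to stable)
t=3 Δ0: z=0 clk=1 p=1 r=1 v=0 n0=0 x=0 q=1 u=0
  Δ1: clk:1→0
  (1Δ to stable)
t=4 Δ0: z=0 clk=0 p=1 r=1 v=0 n0=0 x=0 q=1 u=0
  Δ1: clk:0→1
  Δ2: x:0→1
  (2Δ to stable)
t=5 Δ0: z=0 clk=1 p=1 r=1 v=0 n0=0 x=1 q=1 u=0
  Δ1: clk:1→0
  (1Δ to stable)
t=6 Δ0: z=0 clk=0 p=1 r=1 v=0 n0=0 x=1 q=1 u=0
  Δ1: clk:0→1
  Δ2: x:1→0
  (2Δ to stable)
t=7 Δ0: z=0 clk=1 p=1 r=1 v=0 n0=0 x=0 q=1 u=0
  Δ1: clk:1→0
  (1Δ to stable)
t=8 Δ0: z=0 clk=0 p=1 r=1 v=0 n0=0 x=0 q=1 u=0
  Δ1: clk:0→1
  Δ2: x:0→1
  (2Δ to stable)
t=9 Δ0: z=0 clk=1 p=1 r=1 v=0 n0=0 x=1 q=1 u=0
  Δ1: clk:1→0
  (1Δ to stable)

1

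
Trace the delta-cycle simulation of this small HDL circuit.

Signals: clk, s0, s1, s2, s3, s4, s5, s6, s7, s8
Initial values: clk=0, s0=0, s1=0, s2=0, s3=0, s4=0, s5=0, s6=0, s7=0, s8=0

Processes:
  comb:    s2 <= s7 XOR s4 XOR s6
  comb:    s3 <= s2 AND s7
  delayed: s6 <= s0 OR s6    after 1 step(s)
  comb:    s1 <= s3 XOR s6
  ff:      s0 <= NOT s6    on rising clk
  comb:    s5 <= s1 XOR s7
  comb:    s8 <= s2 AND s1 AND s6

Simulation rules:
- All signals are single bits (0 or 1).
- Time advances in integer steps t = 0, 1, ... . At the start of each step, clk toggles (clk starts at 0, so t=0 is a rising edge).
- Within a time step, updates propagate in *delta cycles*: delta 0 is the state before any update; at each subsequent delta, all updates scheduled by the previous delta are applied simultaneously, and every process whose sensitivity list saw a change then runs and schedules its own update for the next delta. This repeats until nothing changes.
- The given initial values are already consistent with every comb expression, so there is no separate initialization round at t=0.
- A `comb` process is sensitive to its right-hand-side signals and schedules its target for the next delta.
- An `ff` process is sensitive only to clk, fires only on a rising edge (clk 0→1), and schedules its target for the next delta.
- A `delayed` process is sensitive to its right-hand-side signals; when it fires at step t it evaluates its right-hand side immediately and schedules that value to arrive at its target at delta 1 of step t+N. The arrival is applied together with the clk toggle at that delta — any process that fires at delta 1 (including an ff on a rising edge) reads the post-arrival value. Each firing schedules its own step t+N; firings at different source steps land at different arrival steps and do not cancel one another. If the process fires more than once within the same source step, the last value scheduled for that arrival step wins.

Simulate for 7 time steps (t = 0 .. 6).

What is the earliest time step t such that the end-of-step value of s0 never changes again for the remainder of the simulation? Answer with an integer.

2

[bits: s8,s5,s4,s7,s6,s0,s2,clk,s3,s1]
t=0: Δ0=0000000000 Δ1=0000000100 Δ2=0000010100 | 2Δ
t=1: Δ0=0000010100 Δ1=0000110000 Δ2=0000111001 Δ3=1100111001 | 3Δ
t=2: Δ0=1100111001 Δ1=1100111101 Δ2=1100101101 | 2Δ
t=3: Δ0=1100101101 Δ1=1100101001 | 1Δ
t=4: Δ0=1100101001 Δ1=1100101101 | 1Δ
t=5: Δ0=1100101101 Δ1=1100101001 | 1Δ
t=6: Δ0=1100101001 Δ1=1100101101 | 1Δ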